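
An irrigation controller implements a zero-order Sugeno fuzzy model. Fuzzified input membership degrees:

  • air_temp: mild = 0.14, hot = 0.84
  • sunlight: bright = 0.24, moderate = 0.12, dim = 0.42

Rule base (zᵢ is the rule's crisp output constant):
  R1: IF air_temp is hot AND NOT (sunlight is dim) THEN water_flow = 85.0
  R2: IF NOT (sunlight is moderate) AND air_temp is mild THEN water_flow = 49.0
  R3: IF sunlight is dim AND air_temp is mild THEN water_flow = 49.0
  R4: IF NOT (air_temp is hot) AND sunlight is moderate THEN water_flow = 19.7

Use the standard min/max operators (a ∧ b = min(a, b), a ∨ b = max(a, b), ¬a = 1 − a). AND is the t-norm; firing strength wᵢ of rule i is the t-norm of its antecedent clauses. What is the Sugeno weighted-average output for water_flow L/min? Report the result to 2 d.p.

66.72

R1 (z=85.0): hot=0.84, ¬dim=1−0.42=0.58; AND[min(a, b)] → w = 0.58
R2 (z=49.0): ¬moderate=1−0.12=0.88, mild=0.14; AND[min(a, b)] → w = 0.14
R3 (z=49.0): dim=0.42, mild=0.14; AND[min(a, b)] → w = 0.14
R4 (z=19.7): ¬hot=1−0.84=0.16, moderate=0.12; AND[min(a, b)] → w = 0.12
Weighted average = (0.58·85.0 + 0.14·49.0 + 0.14·49.0 + 0.12·19.7) / (0.58 + 0.14 + 0.14 + 0.12)
  = 65.3840 / 0.9800 = 66.72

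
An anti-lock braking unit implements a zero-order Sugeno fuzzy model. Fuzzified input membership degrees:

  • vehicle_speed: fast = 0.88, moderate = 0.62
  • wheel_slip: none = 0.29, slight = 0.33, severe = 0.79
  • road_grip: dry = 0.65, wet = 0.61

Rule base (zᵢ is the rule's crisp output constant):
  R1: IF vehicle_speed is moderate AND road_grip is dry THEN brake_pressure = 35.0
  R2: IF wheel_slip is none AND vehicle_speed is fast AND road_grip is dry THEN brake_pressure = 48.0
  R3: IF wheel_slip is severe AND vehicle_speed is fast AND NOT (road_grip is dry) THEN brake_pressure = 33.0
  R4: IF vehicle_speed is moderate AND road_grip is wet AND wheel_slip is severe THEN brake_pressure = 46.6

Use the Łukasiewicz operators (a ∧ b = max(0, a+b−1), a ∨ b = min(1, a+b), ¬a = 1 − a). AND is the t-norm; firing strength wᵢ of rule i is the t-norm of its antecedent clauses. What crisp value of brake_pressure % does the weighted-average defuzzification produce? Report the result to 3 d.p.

R1 (z=35.0): moderate=0.62, dry=0.65; AND[max(0, a+b−1)] → w = 0.27
R2 (z=48.0): none=0.29, fast=0.88, dry=0.65; AND[max(0, a+b−1)] → w = 0.00
R3 (z=33.0): severe=0.79, fast=0.88, ¬dry=1−0.65=0.35; AND[max(0, a+b−1)] → w = 0.02
R4 (z=46.6): moderate=0.62, wet=0.61, severe=0.79; AND[max(0, a+b−1)] → w = 0.02
Weighted average = (0.27·35.0 + 0.00·48.0 + 0.02·33.0 + 0.02·46.6) / (0.27 + 0.00 + 0.02 + 0.02)
  = 11.0420 / 0.3100 = 35.619

35.619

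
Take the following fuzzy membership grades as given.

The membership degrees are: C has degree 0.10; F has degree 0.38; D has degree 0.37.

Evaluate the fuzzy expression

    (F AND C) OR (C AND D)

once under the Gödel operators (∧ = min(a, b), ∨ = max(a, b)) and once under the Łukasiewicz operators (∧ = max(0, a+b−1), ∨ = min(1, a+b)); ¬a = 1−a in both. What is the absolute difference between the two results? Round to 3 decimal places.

0.100

Under Gödel:
  F AND C = min(a, b) on (0.38, 0.10) = 0.10
  C AND D = min(a, b) on (0.10, 0.37) = 0.10
  (F AND C) OR (C AND D) = max(a, b) on (0.10, 0.10) = 0.10
  → value = 0.1000
Under Łukasiewicz:
  F AND C = max(0, a+b−1) on (0.38, 0.10) = 0.00
  C AND D = max(0, a+b−1) on (0.10, 0.37) = 0.00
  (F AND C) OR (C AND D) = min(1, a+b) on (0.00, 0.00) = 0.00
  → value = 0.0000
|0.1000 − 0.0000| = 0.100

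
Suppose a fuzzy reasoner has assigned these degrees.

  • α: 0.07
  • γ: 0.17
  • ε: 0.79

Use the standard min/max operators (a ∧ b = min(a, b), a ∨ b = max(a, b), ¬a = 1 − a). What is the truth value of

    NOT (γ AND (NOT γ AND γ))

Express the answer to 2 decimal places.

NOT γ = 1 − 0.17 = 0.83
NOT γ AND γ = min(a, b) on (0.83, 0.17) = 0.17
γ AND (NOT γ AND γ) = min(a, b) on (0.17, 0.17) = 0.17
NOT (γ AND (NOT γ AND γ)) = 1 − 0.17 = 0.83

0.83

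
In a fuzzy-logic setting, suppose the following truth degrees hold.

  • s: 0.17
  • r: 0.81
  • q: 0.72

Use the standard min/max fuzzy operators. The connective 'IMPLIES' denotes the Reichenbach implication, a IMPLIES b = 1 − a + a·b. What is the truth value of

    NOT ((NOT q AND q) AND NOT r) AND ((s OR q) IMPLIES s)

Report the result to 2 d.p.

NOT q = 1 − 0.72 = 0.28
NOT q AND q = min(a, b) on (0.28, 0.72) = 0.28
NOT r = 1 − 0.81 = 0.19
(NOT q AND q) AND NOT r = min(a, b) on (0.28, 0.19) = 0.19
NOT ((NOT q AND q) AND NOT r) = 1 − 0.19 = 0.81
s OR q = max(a, b) on (0.17, 0.72) = 0.72
(s OR q) IMPLIES s  [Reichenbach: 1 − a + a·b] with a=0.72, b=0.17 → 0.40
NOT ((NOT q AND q) AND NOT r) AND ((s OR q) IMPLIES s) = min(a, b) on (0.81, 0.40) = 0.40

0.40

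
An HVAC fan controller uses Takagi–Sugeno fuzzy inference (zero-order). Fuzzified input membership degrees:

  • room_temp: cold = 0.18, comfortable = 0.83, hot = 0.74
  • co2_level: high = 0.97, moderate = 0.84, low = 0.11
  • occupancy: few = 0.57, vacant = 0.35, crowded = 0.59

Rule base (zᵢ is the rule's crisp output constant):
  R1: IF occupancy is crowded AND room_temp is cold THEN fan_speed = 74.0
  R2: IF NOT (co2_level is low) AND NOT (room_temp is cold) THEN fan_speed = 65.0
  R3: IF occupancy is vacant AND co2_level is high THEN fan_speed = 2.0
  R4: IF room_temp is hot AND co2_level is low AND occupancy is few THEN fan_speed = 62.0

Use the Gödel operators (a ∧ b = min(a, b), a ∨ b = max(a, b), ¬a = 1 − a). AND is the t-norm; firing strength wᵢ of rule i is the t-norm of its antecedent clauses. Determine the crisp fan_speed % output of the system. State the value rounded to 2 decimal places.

R1 (z=74.0): crowded=0.59, cold=0.18; AND[min(a, b)] → w = 0.18
R2 (z=65.0): ¬low=1−0.11=0.89, ¬cold=1−0.18=0.82; AND[min(a, b)] → w = 0.82
R3 (z=2.0): vacant=0.35, high=0.97; AND[min(a, b)] → w = 0.35
R4 (z=62.0): hot=0.74, low=0.11, few=0.57; AND[min(a, b)] → w = 0.11
Weighted average = (0.18·74.0 + 0.82·65.0 + 0.35·2.0 + 0.11·62.0) / (0.18 + 0.82 + 0.35 + 0.11)
  = 74.1400 / 1.4600 = 50.78

50.78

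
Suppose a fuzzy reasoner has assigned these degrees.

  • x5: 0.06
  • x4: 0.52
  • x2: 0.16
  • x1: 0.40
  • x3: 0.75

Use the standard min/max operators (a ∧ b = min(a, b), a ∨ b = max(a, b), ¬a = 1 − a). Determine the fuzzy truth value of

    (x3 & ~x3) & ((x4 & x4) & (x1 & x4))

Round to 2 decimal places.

0.25

~x3 = 1 − 0.75 = 0.25
x3 & ~x3 = min(a, b) on (0.75, 0.25) = 0.25
x4 & x4 = min(a, b) on (0.52, 0.52) = 0.52
x1 & x4 = min(a, b) on (0.40, 0.52) = 0.40
(x4 & x4) & (x1 & x4) = min(a, b) on (0.52, 0.40) = 0.40
(x3 & ~x3) & ((x4 & x4) & (x1 & x4)) = min(a, b) on (0.25, 0.40) = 0.25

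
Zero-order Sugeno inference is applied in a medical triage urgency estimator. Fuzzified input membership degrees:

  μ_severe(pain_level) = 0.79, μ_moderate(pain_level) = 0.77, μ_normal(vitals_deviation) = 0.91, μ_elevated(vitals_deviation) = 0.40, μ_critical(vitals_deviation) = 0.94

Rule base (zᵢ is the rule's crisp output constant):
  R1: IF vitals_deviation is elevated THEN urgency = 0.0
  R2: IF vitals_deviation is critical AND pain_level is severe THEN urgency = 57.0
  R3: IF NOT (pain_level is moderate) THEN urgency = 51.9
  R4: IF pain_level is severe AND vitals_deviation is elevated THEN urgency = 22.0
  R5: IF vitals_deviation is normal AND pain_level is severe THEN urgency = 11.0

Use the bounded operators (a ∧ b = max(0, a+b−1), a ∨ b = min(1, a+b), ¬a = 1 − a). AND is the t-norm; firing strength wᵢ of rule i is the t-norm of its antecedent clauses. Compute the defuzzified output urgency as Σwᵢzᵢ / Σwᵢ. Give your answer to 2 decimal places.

R1 (z=0.0): elevated=0.40 → w = 0.40
R2 (z=57.0): critical=0.94, severe=0.79; AND[max(0, a+b−1)] → w = 0.73
R3 (z=51.9): ¬moderate=1−0.77=0.23 → w = 0.23
R4 (z=22.0): severe=0.79, elevated=0.40; AND[max(0, a+b−1)] → w = 0.19
R5 (z=11.0): normal=0.91, severe=0.79; AND[max(0, a+b−1)] → w = 0.70
Weighted average = (0.40·0.0 + 0.73·57.0 + 0.23·51.9 + 0.19·22.0 + 0.70·11.0) / (0.40 + 0.73 + 0.23 + 0.19 + 0.70)
  = 65.4270 / 2.2500 = 29.08

29.08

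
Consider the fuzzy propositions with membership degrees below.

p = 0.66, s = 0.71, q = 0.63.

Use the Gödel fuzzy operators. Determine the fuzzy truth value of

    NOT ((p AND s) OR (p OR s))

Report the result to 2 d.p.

p AND s = min(a, b) on (0.66, 0.71) = 0.66
p OR s = max(a, b) on (0.66, 0.71) = 0.71
(p AND s) OR (p OR s) = max(a, b) on (0.66, 0.71) = 0.71
NOT ((p AND s) OR (p OR s)) = 1 − 0.71 = 0.29

0.29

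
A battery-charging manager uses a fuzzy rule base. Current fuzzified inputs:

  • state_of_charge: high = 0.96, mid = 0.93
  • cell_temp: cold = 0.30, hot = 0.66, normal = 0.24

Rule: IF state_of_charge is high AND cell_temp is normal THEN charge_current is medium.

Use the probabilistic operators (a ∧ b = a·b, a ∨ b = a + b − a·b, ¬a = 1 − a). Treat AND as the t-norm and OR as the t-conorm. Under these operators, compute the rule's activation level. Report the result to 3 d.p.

0.230

firing strength: high=0.96, normal=0.24; AND[a·b] → w = 0.2304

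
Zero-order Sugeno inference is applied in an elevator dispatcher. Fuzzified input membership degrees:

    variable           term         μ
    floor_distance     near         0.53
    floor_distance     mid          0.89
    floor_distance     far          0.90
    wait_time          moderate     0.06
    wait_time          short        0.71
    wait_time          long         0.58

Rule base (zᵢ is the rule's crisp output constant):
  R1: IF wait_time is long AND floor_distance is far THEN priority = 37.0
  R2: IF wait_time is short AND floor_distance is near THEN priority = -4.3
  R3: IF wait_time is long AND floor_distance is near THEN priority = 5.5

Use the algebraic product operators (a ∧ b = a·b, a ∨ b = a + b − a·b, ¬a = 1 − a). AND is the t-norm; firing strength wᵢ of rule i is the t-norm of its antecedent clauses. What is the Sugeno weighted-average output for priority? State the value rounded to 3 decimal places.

R1 (z=37.0): long=0.58, far=0.90; AND[a·b] → w = 0.5220
R2 (z=-4.3): short=0.71, near=0.53; AND[a·b] → w = 0.3763
R3 (z=5.5): long=0.58, near=0.53; AND[a·b] → w = 0.3074
Weighted average = (0.5220·37.0 + 0.3763·-4.3 + 0.3074·5.5) / (0.5220 + 0.3763 + 0.3074)
  = 19.3866 / 1.2057 = 16.079

16.079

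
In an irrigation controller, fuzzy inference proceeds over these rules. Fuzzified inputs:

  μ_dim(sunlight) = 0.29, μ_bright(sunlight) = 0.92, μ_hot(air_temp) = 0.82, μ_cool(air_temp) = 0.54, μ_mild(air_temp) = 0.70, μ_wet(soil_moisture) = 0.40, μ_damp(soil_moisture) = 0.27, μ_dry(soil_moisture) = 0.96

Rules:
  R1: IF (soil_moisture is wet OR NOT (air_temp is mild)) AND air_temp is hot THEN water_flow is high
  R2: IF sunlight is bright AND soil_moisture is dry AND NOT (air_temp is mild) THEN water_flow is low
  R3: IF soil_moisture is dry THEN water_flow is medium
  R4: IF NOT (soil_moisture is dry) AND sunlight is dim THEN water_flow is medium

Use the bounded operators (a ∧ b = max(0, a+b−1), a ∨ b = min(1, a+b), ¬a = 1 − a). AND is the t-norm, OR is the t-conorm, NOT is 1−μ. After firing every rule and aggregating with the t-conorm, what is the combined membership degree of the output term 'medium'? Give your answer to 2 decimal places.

R1: (wet=0.40 OR ¬mild=1−0.70=0.30) = 0.70; AND[max(0, a+b−1)] with hot=0.82 → w = 0.52
R2: bright=0.92, dry=0.96, ¬mild=1−0.70=0.30; AND[max(0, a+b−1)] → w = 0.18
R3: dry=0.96 → w = 0.96
R4: ¬dry=1−0.96=0.04, dim=0.29; AND[max(0, a+b−1)] → w = 0.00
Rules with consequent 'medium': {R3, R4} → strengths 0.96, 0.00
Aggregate via t-conorm [min(1, a+b)]: 0.96

0.96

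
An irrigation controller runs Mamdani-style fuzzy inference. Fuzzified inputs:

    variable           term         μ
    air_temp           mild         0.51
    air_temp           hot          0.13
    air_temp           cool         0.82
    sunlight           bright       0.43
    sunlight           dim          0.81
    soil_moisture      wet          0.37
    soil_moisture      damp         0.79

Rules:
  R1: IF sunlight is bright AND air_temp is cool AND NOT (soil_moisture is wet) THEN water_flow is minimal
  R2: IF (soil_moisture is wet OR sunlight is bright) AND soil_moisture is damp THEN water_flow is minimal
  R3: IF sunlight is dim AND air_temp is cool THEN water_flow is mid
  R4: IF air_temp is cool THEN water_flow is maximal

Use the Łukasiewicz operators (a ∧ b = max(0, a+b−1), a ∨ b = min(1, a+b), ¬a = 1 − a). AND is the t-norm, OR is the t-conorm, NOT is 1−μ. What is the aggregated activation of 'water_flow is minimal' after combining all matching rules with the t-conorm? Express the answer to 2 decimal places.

R1: bright=0.43, cool=0.82, ¬wet=1−0.37=0.63; AND[max(0, a+b−1)] → w = 0.00
R2: (wet=0.37 OR bright=0.43) = 0.80; AND[max(0, a+b−1)] with damp=0.79 → w = 0.59
R3: dim=0.81, cool=0.82; AND[max(0, a+b−1)] → w = 0.63
R4: cool=0.82 → w = 0.82
Rules with consequent 'minimal': {R1, R2} → strengths 0.00, 0.59
Aggregate via t-conorm [min(1, a+b)]: 0.59

0.59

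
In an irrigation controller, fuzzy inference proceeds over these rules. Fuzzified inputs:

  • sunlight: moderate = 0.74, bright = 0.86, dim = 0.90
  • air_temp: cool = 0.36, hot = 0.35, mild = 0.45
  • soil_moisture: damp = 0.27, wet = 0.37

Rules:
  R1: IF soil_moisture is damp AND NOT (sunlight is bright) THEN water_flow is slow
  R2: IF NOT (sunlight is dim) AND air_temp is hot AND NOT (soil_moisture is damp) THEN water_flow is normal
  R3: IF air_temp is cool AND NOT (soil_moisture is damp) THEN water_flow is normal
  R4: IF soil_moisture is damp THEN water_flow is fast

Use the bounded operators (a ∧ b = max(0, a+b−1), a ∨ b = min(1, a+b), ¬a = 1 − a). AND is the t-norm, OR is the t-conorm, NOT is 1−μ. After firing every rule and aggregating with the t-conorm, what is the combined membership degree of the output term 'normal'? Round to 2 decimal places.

R1: damp=0.27, ¬bright=1−0.86=0.14; AND[max(0, a+b−1)] → w = 0.00
R2: ¬dim=1−0.90=0.10, hot=0.35, ¬damp=1−0.27=0.73; AND[max(0, a+b−1)] → w = 0.00
R3: cool=0.36, ¬damp=1−0.27=0.73; AND[max(0, a+b−1)] → w = 0.09
R4: damp=0.27 → w = 0.27
Rules with consequent 'normal': {R2, R3} → strengths 0.00, 0.09
Aggregate via t-conorm [min(1, a+b)]: 0.09

0.09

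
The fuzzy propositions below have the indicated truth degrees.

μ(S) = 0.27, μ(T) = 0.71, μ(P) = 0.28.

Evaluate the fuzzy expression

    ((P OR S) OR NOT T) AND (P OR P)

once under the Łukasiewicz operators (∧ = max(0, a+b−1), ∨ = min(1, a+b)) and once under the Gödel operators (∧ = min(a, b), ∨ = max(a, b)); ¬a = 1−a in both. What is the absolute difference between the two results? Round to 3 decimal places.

Under Łukasiewicz:
  P OR S = min(1, a+b) on (0.28, 0.27) = 0.55
  NOT T = 1 − 0.71 = 0.29
  (P OR S) OR NOT T = min(1, a+b) on (0.55, 0.29) = 0.84
  P OR P = min(1, a+b) on (0.28, 0.28) = 0.56
  ((P OR S) OR NOT T) AND (P OR P) = max(0, a+b−1) on (0.84, 0.56) = 0.40
  → value = 0.4000
Under Gödel:
  P OR S = max(a, b) on (0.28, 0.27) = 0.28
  NOT T = 1 − 0.71 = 0.29
  (P OR S) OR NOT T = max(a, b) on (0.28, 0.29) = 0.29
  P OR P = max(a, b) on (0.28, 0.28) = 0.28
  ((P OR S) OR NOT T) AND (P OR P) = min(a, b) on (0.29, 0.28) = 0.28
  → value = 0.2800
|0.4000 − 0.2800| = 0.120

0.120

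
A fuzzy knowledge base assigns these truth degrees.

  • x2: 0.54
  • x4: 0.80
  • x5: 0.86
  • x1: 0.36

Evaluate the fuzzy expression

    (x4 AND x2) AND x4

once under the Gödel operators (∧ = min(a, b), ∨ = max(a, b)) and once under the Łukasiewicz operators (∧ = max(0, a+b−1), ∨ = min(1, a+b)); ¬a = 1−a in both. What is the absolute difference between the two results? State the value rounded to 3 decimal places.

Under Gödel:
  x4 AND x2 = min(a, b) on (0.80, 0.54) = 0.54
  (x4 AND x2) AND x4 = min(a, b) on (0.54, 0.80) = 0.54
  → value = 0.5400
Under Łukasiewicz:
  x4 AND x2 = max(0, a+b−1) on (0.80, 0.54) = 0.34
  (x4 AND x2) AND x4 = max(0, a+b−1) on (0.34, 0.80) = 0.14
  → value = 0.1400
|0.5400 − 0.1400| = 0.400

0.400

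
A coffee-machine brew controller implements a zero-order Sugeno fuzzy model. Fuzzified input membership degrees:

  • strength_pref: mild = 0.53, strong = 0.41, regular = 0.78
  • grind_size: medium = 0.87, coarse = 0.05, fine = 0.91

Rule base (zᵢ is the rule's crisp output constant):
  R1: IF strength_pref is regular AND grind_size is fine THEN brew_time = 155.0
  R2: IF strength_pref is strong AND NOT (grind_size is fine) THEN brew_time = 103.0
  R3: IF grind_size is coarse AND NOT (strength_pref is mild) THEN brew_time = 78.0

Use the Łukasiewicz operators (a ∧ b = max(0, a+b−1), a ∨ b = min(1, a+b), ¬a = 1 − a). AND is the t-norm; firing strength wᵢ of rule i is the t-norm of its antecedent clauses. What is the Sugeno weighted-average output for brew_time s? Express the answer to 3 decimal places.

R1 (z=155.0): regular=0.78, fine=0.91; AND[max(0, a+b−1)] → w = 0.69
R2 (z=103.0): strong=0.41, ¬fine=1−0.91=0.09; AND[max(0, a+b−1)] → w = 0.00
R3 (z=78.0): coarse=0.05, ¬mild=1−0.53=0.47; AND[max(0, a+b−1)] → w = 0.00
Weighted average = (0.69·155.0 + 0.00·103.0 + 0.00·78.0) / (0.69 + 0.00 + 0.00)
  = 106.9500 / 0.6900 = 155.000

155.000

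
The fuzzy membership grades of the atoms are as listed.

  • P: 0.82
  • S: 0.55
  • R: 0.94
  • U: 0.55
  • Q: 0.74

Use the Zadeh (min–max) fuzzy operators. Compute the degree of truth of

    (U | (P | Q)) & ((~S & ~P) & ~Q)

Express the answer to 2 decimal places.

0.18

P | Q = max(a, b) on (0.82, 0.74) = 0.82
U | (P | Q) = max(a, b) on (0.55, 0.82) = 0.82
~S = 1 − 0.55 = 0.45
~P = 1 − 0.82 = 0.18
~S & ~P = min(a, b) on (0.45, 0.18) = 0.18
~Q = 1 − 0.74 = 0.26
(~S & ~P) & ~Q = min(a, b) on (0.18, 0.26) = 0.18
(U | (P | Q)) & ((~S & ~P) & ~Q) = min(a, b) on (0.82, 0.18) = 0.18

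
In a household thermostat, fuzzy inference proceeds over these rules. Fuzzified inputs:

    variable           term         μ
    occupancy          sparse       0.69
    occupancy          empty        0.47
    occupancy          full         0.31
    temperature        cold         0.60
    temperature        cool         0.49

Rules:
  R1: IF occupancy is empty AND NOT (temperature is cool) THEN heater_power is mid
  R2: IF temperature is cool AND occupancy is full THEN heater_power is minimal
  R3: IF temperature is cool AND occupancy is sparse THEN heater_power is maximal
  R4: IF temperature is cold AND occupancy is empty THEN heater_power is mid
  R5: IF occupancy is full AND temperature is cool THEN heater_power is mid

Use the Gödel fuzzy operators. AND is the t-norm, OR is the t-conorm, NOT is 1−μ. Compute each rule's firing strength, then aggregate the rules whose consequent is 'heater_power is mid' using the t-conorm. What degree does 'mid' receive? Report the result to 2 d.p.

0.47

R1: empty=0.47, ¬cool=1−0.49=0.51; AND[min(a, b)] → w = 0.47
R2: cool=0.49, full=0.31; AND[min(a, b)] → w = 0.31
R3: cool=0.49, sparse=0.69; AND[min(a, b)] → w = 0.49
R4: cold=0.60, empty=0.47; AND[min(a, b)] → w = 0.47
R5: full=0.31, cool=0.49; AND[min(a, b)] → w = 0.31
Rules with consequent 'mid': {R1, R4, R5} → strengths 0.47, 0.47, 0.31
Aggregate via t-conorm [max(a, b)]: 0.47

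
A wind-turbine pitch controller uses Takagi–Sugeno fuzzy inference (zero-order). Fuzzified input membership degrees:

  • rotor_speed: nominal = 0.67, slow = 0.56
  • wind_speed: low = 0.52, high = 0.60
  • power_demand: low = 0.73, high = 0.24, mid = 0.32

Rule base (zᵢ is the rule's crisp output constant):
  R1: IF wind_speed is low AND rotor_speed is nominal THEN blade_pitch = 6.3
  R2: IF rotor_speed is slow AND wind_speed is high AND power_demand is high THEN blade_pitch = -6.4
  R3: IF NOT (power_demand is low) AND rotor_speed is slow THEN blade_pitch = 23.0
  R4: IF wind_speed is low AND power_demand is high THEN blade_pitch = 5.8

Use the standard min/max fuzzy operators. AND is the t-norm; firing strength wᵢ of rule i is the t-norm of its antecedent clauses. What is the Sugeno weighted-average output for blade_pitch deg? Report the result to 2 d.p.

R1 (z=6.3): low=0.52, nominal=0.67; AND[min(a, b)] → w = 0.52
R2 (z=-6.4): slow=0.56, high=0.60, high=0.24; AND[min(a, b)] → w = 0.24
R3 (z=23.0): ¬low=1−0.73=0.27, slow=0.56; AND[min(a, b)] → w = 0.27
R4 (z=5.8): low=0.52, high=0.24; AND[min(a, b)] → w = 0.24
Weighted average = (0.52·6.3 + 0.24·-6.4 + 0.27·23.0 + 0.24·5.8) / (0.52 + 0.24 + 0.27 + 0.24)
  = 9.3420 / 1.2700 = 7.36

7.36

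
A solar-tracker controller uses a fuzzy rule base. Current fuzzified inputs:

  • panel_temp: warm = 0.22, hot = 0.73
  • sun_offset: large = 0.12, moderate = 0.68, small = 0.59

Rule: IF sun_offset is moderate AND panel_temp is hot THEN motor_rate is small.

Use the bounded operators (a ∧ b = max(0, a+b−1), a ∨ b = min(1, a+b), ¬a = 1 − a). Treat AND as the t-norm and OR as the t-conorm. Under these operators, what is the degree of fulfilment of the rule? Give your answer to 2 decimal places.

firing strength: moderate=0.68, hot=0.73; AND[max(0, a+b−1)] → w = 0.41

0.41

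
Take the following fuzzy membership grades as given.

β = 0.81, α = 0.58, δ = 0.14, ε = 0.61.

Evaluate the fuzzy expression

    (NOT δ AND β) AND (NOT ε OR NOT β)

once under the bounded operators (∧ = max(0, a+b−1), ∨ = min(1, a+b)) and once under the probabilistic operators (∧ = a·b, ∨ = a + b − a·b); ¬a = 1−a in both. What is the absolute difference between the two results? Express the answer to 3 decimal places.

0.102

Under bounded:
  NOT δ = 1 − 0.14 = 0.86
  NOT δ AND β = max(0, a+b−1) on (0.86, 0.81) = 0.67
  NOT ε = 1 − 0.61 = 0.39
  NOT β = 1 − 0.81 = 0.19
  NOT ε OR NOT β = min(1, a+b) on (0.39, 0.19) = 0.58
  (NOT δ AND β) AND (NOT ε OR NOT β) = max(0, a+b−1) on (0.67, 0.58) = 0.25
  → value = 0.2500
Under probabilistic:
  NOT δ = 1 − 0.1400 = 0.8600
  NOT δ AND β = a·b on (0.8600, 0.8100) = 0.6966
  NOT ε = 1 − 0.6100 = 0.3900
  NOT β = 1 − 0.8100 = 0.1900
  NOT ε OR NOT β = a + b − a·b on (0.3900, 0.1900) = 0.5059
  (NOT δ AND β) AND (NOT ε OR NOT β) = a·b on (0.6966, 0.5059) = 0.3524
  → value = 0.3524
|0.2500 − 0.3524| = 0.102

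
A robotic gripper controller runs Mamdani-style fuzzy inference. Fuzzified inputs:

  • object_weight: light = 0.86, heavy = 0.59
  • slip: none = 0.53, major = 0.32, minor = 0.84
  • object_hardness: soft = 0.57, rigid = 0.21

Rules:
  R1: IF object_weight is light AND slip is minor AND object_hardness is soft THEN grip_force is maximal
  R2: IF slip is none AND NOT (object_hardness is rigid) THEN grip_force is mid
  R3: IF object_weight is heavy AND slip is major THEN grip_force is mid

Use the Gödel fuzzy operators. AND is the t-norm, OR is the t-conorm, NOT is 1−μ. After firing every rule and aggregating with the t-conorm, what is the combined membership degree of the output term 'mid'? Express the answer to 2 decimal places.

R1: light=0.86, minor=0.84, soft=0.57; AND[min(a, b)] → w = 0.57
R2: none=0.53, ¬rigid=1−0.21=0.79; AND[min(a, b)] → w = 0.53
R3: heavy=0.59, major=0.32; AND[min(a, b)] → w = 0.32
Rules with consequent 'mid': {R2, R3} → strengths 0.53, 0.32
Aggregate via t-conorm [max(a, b)]: 0.53

0.53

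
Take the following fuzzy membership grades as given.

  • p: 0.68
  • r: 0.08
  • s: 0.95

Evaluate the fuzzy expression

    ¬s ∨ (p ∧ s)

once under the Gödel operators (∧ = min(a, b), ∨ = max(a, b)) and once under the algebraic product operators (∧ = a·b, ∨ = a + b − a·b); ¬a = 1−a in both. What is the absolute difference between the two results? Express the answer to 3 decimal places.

0.016

Under Gödel:
  ¬s = 1 − 0.95 = 0.05
  p ∧ s = min(a, b) on (0.68, 0.95) = 0.68
  ¬s ∨ (p ∧ s) = max(a, b) on (0.05, 0.68) = 0.68
  → value = 0.6800
Under algebraic product:
  ¬s = 1 − 0.9500 = 0.0500
  p ∧ s = a·b on (0.6800, 0.9500) = 0.6460
  ¬s ∨ (p ∧ s) = a + b − a·b on (0.0500, 0.6460) = 0.6637
  → value = 0.6637
|0.6800 − 0.6637| = 0.016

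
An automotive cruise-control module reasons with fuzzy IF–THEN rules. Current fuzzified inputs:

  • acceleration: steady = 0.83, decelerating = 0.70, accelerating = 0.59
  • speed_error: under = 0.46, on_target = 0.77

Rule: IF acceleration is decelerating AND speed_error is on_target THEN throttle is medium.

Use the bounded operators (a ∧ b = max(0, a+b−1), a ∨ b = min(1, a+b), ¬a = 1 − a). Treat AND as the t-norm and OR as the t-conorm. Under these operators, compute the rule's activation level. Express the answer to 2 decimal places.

0.47

firing strength: decelerating=0.70, on_target=0.77; AND[max(0, a+b−1)] → w = 0.47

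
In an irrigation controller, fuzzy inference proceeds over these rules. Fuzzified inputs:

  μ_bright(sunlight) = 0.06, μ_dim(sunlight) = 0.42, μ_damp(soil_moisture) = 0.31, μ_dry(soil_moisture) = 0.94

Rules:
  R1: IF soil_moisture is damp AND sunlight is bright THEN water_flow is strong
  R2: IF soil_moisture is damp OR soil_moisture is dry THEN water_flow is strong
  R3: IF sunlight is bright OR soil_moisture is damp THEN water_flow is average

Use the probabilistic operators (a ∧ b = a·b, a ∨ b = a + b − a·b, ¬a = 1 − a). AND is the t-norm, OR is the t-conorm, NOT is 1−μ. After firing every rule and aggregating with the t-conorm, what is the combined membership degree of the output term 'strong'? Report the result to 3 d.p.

0.959

R1: damp=0.31, bright=0.06; AND[a·b] → w = 0.0186
R2: damp=0.31, dry=0.94; OR[a + b − a·b] → w = 0.9586
R3: bright=0.06, damp=0.31; OR[a + b − a·b] → w = 0.3514
Rules with consequent 'strong': {R1, R2} → strengths 0.0186, 0.9586
Aggregate via t-conorm [a + b − a·b]: 0.9594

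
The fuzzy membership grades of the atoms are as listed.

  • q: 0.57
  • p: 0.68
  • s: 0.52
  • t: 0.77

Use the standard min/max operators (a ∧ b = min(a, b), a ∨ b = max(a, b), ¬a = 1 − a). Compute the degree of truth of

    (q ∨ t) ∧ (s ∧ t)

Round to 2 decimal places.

0.52

q ∨ t = max(a, b) on (0.57, 0.77) = 0.77
s ∧ t = min(a, b) on (0.52, 0.77) = 0.52
(q ∨ t) ∧ (s ∧ t) = min(a, b) on (0.77, 0.52) = 0.52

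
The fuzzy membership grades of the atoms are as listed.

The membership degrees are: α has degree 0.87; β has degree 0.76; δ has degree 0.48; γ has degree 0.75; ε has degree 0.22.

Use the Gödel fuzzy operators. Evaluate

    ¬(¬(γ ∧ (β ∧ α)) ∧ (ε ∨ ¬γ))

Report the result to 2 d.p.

0.75

β ∧ α = min(a, b) on (0.76, 0.87) = 0.76
γ ∧ (β ∧ α) = min(a, b) on (0.75, 0.76) = 0.75
¬(γ ∧ (β ∧ α)) = 1 − 0.75 = 0.25
¬γ = 1 − 0.75 = 0.25
ε ∨ ¬γ = max(a, b) on (0.22, 0.25) = 0.25
¬(γ ∧ (β ∧ α)) ∧ (ε ∨ ¬γ) = min(a, b) on (0.25, 0.25) = 0.25
¬(¬(γ ∧ (β ∧ α)) ∧ (ε ∨ ¬γ)) = 1 − 0.25 = 0.75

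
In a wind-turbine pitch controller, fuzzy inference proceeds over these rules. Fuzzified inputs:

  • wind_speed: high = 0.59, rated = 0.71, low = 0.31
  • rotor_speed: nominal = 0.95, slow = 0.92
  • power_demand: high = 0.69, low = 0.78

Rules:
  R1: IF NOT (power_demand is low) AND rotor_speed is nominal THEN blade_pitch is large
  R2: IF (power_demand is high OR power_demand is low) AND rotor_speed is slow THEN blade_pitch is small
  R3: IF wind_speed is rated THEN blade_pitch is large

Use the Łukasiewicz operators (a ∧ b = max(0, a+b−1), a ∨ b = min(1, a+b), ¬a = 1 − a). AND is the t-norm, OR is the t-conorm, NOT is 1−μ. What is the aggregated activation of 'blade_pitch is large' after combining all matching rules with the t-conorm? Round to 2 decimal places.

0.88

R1: ¬low=1−0.78=0.22, nominal=0.95; AND[max(0, a+b−1)] → w = 0.17
R2: (high=0.69 OR low=0.78) = 1.00; AND[max(0, a+b−1)] with slow=0.92 → w = 0.92
R3: rated=0.71 → w = 0.71
Rules with consequent 'large': {R1, R3} → strengths 0.17, 0.71
Aggregate via t-conorm [min(1, a+b)]: 0.88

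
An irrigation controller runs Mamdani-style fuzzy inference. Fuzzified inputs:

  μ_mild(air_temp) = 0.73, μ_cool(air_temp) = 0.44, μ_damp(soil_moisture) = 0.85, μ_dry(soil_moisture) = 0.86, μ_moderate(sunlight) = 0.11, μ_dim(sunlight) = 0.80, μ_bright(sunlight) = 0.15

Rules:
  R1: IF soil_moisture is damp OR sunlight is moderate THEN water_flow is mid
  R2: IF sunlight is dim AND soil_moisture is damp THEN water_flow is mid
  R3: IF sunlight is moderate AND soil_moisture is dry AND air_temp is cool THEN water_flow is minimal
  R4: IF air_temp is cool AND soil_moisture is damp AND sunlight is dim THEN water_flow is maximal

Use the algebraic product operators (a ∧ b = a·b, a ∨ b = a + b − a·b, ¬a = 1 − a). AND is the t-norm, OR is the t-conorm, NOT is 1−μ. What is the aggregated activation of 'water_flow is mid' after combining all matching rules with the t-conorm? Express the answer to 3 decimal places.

R1: damp=0.85, moderate=0.11; OR[a + b − a·b] → w = 0.8665
R2: dim=0.80, damp=0.85; AND[a·b] → w = 0.6800
R3: moderate=0.11, dry=0.86, cool=0.44; AND[a·b] → w = 0.0416
R4: cool=0.44, damp=0.85, dim=0.80; AND[a·b] → w = 0.2992
Rules with consequent 'mid': {R1, R2} → strengths 0.8665, 0.6800
Aggregate via t-conorm [a + b − a·b]: 0.9573

0.957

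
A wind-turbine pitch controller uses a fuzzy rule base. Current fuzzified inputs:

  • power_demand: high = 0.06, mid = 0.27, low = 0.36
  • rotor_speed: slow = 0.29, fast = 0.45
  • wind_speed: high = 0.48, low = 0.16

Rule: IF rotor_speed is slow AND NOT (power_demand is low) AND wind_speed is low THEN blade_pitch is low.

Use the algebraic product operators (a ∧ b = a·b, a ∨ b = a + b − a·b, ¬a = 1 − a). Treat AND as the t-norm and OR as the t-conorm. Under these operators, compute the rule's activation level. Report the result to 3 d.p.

0.030

firing strength: slow=0.29, ¬low=1−0.36=0.64, low=0.16; AND[a·b] → w = 0.0297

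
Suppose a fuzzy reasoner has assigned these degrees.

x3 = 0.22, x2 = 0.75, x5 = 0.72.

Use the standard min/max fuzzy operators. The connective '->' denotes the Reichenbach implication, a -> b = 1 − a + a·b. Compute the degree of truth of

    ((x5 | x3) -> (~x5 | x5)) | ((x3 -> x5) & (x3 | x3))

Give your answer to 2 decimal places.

0.80

x5 | x3 = max(a, b) on (0.72, 0.22) = 0.72
~x5 = 1 − 0.72 = 0.28
~x5 | x5 = max(a, b) on (0.28, 0.72) = 0.72
(x5 | x3) -> (~x5 | x5)  [Reichenbach: 1 − a + a·b] with a=0.72, b=0.72 → 0.80
x3 -> x5  [Reichenbach: 1 − a + a·b] with a=0.22, b=0.72 → 0.94
x3 | x3 = max(a, b) on (0.22, 0.22) = 0.22
(x3 -> x5) & (x3 | x3) = min(a, b) on (0.94, 0.22) = 0.22
((x5 | x3) -> (~x5 | x5)) | ((x3 -> x5) & (x3 | x3)) = max(a, b) on (0.80, 0.22) = 0.80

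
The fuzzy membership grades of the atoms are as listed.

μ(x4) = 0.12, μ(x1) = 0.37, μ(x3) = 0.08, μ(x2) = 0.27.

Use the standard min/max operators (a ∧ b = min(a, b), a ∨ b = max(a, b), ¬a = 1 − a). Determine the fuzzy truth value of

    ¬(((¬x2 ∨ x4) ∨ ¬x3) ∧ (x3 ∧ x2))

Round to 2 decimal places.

¬x2 = 1 − 0.27 = 0.73
¬x2 ∨ x4 = max(a, b) on (0.73, 0.12) = 0.73
¬x3 = 1 − 0.08 = 0.92
(¬x2 ∨ x4) ∨ ¬x3 = max(a, b) on (0.73, 0.92) = 0.92
x3 ∧ x2 = min(a, b) on (0.08, 0.27) = 0.08
((¬x2 ∨ x4) ∨ ¬x3) ∧ (x3 ∧ x2) = min(a, b) on (0.92, 0.08) = 0.08
¬(((¬x2 ∨ x4) ∨ ¬x3) ∧ (x3 ∧ x2)) = 1 − 0.08 = 0.92

0.92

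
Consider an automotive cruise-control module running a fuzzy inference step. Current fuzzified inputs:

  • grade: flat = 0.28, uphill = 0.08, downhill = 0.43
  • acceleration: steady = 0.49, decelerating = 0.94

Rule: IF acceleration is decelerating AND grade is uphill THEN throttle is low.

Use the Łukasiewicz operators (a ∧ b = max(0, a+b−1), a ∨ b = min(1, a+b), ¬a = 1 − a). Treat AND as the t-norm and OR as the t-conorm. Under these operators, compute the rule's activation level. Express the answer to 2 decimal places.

firing strength: decelerating=0.94, uphill=0.08; AND[max(0, a+b−1)] → w = 0.02

0.02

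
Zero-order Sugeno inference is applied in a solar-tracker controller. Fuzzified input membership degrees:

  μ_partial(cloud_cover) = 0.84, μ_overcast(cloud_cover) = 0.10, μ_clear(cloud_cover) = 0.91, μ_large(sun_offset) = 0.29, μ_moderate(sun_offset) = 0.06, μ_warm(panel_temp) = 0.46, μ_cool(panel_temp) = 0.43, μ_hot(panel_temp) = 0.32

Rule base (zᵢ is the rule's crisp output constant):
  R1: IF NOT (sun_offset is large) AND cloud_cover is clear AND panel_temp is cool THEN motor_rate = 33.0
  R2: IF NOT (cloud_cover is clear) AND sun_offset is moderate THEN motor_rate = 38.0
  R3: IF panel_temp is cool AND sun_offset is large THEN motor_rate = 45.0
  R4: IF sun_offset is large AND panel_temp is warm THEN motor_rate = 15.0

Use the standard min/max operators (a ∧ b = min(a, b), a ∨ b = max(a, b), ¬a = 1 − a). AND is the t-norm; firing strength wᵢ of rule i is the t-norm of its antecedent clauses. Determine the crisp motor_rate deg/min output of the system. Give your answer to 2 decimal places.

31.65

R1 (z=33.0): ¬large=1−0.29=0.71, clear=0.91, cool=0.43; AND[min(a, b)] → w = 0.43
R2 (z=38.0): ¬clear=1−0.91=0.09, moderate=0.06; AND[min(a, b)] → w = 0.06
R3 (z=45.0): cool=0.43, large=0.29; AND[min(a, b)] → w = 0.29
R4 (z=15.0): large=0.29, warm=0.46; AND[min(a, b)] → w = 0.29
Weighted average = (0.43·33.0 + 0.06·38.0 + 0.29·45.0 + 0.29·15.0) / (0.43 + 0.06 + 0.29 + 0.29)
  = 33.8700 / 1.0700 = 31.65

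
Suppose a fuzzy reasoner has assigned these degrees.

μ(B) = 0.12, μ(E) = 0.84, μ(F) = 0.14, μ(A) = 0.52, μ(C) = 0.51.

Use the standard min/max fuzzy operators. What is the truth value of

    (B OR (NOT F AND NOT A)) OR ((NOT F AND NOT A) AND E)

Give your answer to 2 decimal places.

0.48

NOT F = 1 − 0.14 = 0.86
NOT A = 1 − 0.52 = 0.48
NOT F AND NOT A = min(a, b) on (0.86, 0.48) = 0.48
B OR (NOT F AND NOT A) = max(a, b) on (0.12, 0.48) = 0.48
NOT F = 1 − 0.14 = 0.86
NOT A = 1 − 0.52 = 0.48
NOT F AND NOT A = min(a, b) on (0.86, 0.48) = 0.48
(NOT F AND NOT A) AND E = min(a, b) on (0.48, 0.84) = 0.48
(B OR (NOT F AND NOT A)) OR ((NOT F AND NOT A) AND E) = max(a, b) on (0.48, 0.48) = 0.48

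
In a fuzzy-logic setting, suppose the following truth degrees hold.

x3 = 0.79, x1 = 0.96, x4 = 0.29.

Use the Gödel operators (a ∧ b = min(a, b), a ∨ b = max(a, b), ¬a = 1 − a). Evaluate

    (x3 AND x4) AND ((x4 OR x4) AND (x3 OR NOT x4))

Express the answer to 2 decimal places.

0.29

x3 AND x4 = min(a, b) on (0.79, 0.29) = 0.29
x4 OR x4 = max(a, b) on (0.29, 0.29) = 0.29
NOT x4 = 1 − 0.29 = 0.71
x3 OR NOT x4 = max(a, b) on (0.79, 0.71) = 0.79
(x4 OR x4) AND (x3 OR NOT x4) = min(a, b) on (0.29, 0.79) = 0.29
(x3 AND x4) AND ((x4 OR x4) AND (x3 OR NOT x4)) = min(a, b) on (0.29, 0.29) = 0.29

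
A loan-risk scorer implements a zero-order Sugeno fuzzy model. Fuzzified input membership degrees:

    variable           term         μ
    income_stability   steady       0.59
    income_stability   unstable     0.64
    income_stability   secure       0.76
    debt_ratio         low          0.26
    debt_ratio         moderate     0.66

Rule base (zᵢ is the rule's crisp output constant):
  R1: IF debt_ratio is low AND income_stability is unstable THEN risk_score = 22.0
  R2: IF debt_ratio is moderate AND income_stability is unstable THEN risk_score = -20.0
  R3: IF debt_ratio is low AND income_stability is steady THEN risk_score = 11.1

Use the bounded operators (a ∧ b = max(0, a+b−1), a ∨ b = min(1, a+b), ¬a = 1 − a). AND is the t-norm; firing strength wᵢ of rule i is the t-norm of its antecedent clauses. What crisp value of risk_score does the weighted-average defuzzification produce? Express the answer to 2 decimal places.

R1 (z=22.0): low=0.26, unstable=0.64; AND[max(0, a+b−1)] → w = 0.00
R2 (z=-20.0): moderate=0.66, unstable=0.64; AND[max(0, a+b−1)] → w = 0.30
R3 (z=11.1): low=0.26, steady=0.59; AND[max(0, a+b−1)] → w = 0.00
Weighted average = (0.00·22.0 + 0.30·-20.0 + 0.00·11.1) / (0.00 + 0.30 + 0.00)
  = -6.0000 / 0.3000 = -20.00

-20.00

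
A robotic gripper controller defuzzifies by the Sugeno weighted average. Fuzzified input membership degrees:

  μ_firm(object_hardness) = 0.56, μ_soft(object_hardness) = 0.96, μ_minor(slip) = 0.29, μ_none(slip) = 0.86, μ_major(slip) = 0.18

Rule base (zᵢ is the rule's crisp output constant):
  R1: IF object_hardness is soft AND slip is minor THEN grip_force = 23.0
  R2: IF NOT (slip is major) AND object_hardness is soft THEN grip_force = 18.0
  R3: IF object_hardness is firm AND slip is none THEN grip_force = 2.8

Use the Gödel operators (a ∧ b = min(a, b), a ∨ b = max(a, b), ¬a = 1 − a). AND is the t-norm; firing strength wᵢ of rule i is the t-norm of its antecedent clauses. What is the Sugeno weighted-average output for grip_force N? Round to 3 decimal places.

R1 (z=23.0): soft=0.96, minor=0.29; AND[min(a, b)] → w = 0.29
R2 (z=18.0): ¬major=1−0.18=0.82, soft=0.96; AND[min(a, b)] → w = 0.82
R3 (z=2.8): firm=0.56, none=0.86; AND[min(a, b)] → w = 0.56
Weighted average = (0.29·23.0 + 0.82·18.0 + 0.56·2.8) / (0.29 + 0.82 + 0.56)
  = 22.9980 / 1.6700 = 13.771

13.771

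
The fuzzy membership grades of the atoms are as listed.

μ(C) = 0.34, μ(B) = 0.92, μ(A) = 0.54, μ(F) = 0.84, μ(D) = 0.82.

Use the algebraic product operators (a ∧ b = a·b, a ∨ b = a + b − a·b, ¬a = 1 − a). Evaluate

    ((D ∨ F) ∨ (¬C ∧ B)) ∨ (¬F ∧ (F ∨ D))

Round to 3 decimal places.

0.990

D ∨ F = a + b − a·b on (0.8200, 0.8400) = 0.9712
¬C = 1 − 0.3400 = 0.6600
¬C ∧ B = a·b on (0.6600, 0.9200) = 0.6072
(D ∨ F) ∨ (¬C ∧ B) = a + b − a·b on (0.9712, 0.6072) = 0.9887
¬F = 1 − 0.8400 = 0.1600
F ∨ D = a + b − a·b on (0.8400, 0.8200) = 0.9712
¬F ∧ (F ∨ D) = a·b on (0.1600, 0.9712) = 0.1554
((D ∨ F) ∨ (¬C ∧ B)) ∨ (¬F ∧ (F ∨ D)) = a + b − a·b on (0.9887, 0.1554) = 0.9904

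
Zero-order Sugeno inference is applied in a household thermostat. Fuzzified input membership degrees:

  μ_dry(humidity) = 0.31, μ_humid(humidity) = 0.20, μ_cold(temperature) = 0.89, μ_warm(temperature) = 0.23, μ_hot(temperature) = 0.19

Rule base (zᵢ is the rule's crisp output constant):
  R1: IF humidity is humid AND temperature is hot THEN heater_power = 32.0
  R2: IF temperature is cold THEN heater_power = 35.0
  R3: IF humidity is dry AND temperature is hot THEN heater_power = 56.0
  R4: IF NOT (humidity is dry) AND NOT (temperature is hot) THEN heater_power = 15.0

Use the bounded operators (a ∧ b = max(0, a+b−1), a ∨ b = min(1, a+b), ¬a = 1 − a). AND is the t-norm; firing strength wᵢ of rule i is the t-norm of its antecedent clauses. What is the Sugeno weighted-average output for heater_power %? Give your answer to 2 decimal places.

R1 (z=32.0): humid=0.20, hot=0.19; AND[max(0, a+b−1)] → w = 0.00
R2 (z=35.0): cold=0.89 → w = 0.89
R3 (z=56.0): dry=0.31, hot=0.19; AND[max(0, a+b−1)] → w = 0.00
R4 (z=15.0): ¬dry=1−0.31=0.69, ¬hot=1−0.19=0.81; AND[max(0, a+b−1)] → w = 0.50
Weighted average = (0.00·32.0 + 0.89·35.0 + 0.00·56.0 + 0.50·15.0) / (0.00 + 0.89 + 0.00 + 0.50)
  = 38.6500 / 1.3900 = 27.81

27.81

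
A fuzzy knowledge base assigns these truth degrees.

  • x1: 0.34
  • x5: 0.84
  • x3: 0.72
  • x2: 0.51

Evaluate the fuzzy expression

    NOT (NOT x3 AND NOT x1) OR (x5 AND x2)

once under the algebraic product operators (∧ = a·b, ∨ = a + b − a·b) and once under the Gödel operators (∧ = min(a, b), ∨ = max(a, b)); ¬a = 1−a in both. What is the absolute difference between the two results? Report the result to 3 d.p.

0.174

Under algebraic product:
  NOT x3 = 1 − 0.7200 = 0.2800
  NOT x1 = 1 − 0.3400 = 0.6600
  NOT x3 AND NOT x1 = a·b on (0.2800, 0.6600) = 0.1848
  NOT (NOT x3 AND NOT x1) = 1 − 0.1848 = 0.8152
  x5 AND x2 = a·b on (0.8400, 0.5100) = 0.4284
  NOT (NOT x3 AND NOT x1) OR (x5 AND x2) = a + b − a·b on (0.8152, 0.4284) = 0.8944
  → value = 0.8944
Under Gödel:
  NOT x3 = 1 − 0.72 = 0.28
  NOT x1 = 1 − 0.34 = 0.66
  NOT x3 AND NOT x1 = min(a, b) on (0.28, 0.66) = 0.28
  NOT (NOT x3 AND NOT x1) = 1 − 0.28 = 0.72
  x5 AND x2 = min(a, b) on (0.84, 0.51) = 0.51
  NOT (NOT x3 AND NOT x1) OR (x5 AND x2) = max(a, b) on (0.72, 0.51) = 0.72
  → value = 0.7200
|0.8944 − 0.7200| = 0.174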